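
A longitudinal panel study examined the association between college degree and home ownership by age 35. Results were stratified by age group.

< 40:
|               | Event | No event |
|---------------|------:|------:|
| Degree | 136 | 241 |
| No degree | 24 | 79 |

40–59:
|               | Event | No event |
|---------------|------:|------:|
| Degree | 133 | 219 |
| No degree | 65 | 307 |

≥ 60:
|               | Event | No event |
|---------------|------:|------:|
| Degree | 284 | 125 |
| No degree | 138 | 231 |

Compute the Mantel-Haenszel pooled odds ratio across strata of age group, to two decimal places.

3.03

OR_MH = Σ(aᵢdᵢ/nᵢ) / Σ(bᵢcᵢ/nᵢ), where nᵢ is the stratum total.
Stratum 1 (< 40): n = 480; a·d/n = 136·79/480 = 22.3833; b·c/n = 241·24/480 = 12.0500
Stratum 2 (40–59): n = 724; a·d/n = 133·307/724 = 56.3964; b·c/n = 219·65/724 = 19.6616
Stratum 3 (≥ 60): n = 778; a·d/n = 284·231/778 = 84.3239; b·c/n = 125·138/778 = 22.1722
OR_MH = (22.3833 + 56.3964 + 84.3239) / (12.0500 + 19.6616 + 22.1722) = 163.1036 / 53.8838 = 3.02695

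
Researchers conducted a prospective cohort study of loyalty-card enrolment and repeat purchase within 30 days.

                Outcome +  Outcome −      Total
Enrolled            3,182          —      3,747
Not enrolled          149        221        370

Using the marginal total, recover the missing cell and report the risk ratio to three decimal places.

The missing cell is in the exposed row: 3747 − 3182 = 565.
So a = 3182, b = 565, c = 149, d = 221.
RR = [a/(a+b)] / [c/(c+d)] = (3182/3747) / (149/370) = 0.84921/0.40270 = 2.10878

2.109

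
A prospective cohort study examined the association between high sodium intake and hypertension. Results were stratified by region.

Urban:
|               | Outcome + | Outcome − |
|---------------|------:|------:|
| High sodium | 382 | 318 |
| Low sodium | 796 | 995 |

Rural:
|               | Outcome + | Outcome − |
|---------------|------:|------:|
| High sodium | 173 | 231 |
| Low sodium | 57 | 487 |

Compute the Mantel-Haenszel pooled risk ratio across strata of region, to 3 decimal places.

RR_MH = Σ(aᵢ·n₀ᵢ/nᵢ) / Σ(cᵢ·n₁ᵢ/nᵢ), with n₁ᵢ = aᵢ+bᵢ (exposed), n₀ᵢ = cᵢ+dᵢ (unexposed), nᵢ = n₁ᵢ+n₀ᵢ.
Stratum 1 (Urban): n₁ = 700, n₀ = 1791, n = 2491; a·n₀/n = 382·1791/2491 = 274.6536; c·n₁/n = 796·700/2491 = 223.6853
Stratum 2 (Rural): n₁ = 404, n₀ = 544, n = 948; a·n₀/n = 173·544/948 = 99.2743; c·n₁/n = 57·404/948 = 24.2911
RR_MH = (274.6536 + 99.2743) / (223.6853 + 24.2911) = 373.9278 / 247.9764 = 1.50792

1.508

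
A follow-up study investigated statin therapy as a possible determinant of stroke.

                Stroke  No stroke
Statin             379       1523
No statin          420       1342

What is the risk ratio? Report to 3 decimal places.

0.836

Cells: a = 379, b = 1523, c = 420, d = 1342.
Risk in exposed = 379/1902 = 0.19926; risk in unexposed = 420/1762 = 0.23837.
RR = 0.19926 / 0.23837 = 0.83596
The risk is 16% lower among the exposed than among the unexposed.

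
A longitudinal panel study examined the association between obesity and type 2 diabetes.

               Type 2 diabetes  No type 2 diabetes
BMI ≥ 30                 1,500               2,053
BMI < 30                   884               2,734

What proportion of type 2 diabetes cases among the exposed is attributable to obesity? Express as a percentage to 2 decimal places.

Cells: a = 1500, b = 2053, c = 884, d = 2734.
Risk in exposed = 1500/3553 = 0.42218; risk in unexposed = 884/3618 = 0.24433.
RR = 0.42218/0.24433 = 1.72788
AR% = (RR − 1)/RR × 100 = (1.72788 − 1)/1.72788 × 100 = 42.1254%

42.13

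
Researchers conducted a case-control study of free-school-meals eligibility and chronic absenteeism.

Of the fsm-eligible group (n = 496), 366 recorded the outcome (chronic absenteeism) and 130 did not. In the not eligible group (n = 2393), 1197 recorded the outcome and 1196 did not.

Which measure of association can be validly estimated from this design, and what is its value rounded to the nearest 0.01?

2.81

From the description: a = 366, b = 130, c = 1197, d = 1196.
This is a case-control study: participants were sampled on outcome status, so risks in the source population cannot be estimated directly — relative risk is not valid here. The odds ratio is the appropriate measure.
OR = (a·d)/(b·c) = (366 × 1196) / (130 × 1197) = 437736 / 155610 = 2.81303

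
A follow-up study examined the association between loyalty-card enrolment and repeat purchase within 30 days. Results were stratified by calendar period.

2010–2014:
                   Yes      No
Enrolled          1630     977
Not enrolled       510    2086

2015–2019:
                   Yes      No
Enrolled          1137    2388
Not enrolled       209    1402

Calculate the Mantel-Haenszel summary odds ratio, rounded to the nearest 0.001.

OR_MH = Σ(aᵢdᵢ/nᵢ) / Σ(bᵢcᵢ/nᵢ), where nᵢ is the stratum total.
Stratum 1 (2010–2014): n = 5203; a·d/n = 1630·2086/5203 = 653.5037; b·c/n = 977·510/5203 = 95.7659
Stratum 2 (2015–2019): n = 5136; a·d/n = 1137·1402/5136 = 310.3727; b·c/n = 2388·209/5136 = 97.1752
OR_MH = (653.5037 + 310.3727) / (95.7659 + 97.1752) = 963.8764 / 192.9411 = 4.99570

4.996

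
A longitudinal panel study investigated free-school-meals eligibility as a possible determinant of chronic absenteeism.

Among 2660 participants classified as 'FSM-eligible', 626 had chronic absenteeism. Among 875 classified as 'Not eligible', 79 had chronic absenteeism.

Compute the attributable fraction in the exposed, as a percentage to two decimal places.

61.64

From the description: a = 626, b = 2034, c = 79, d = 796.
Risk in exposed = 626/2660 = 0.23534; risk in unexposed = 79/875 = 0.09029.
RR = 0.23534/0.09029 = 2.60660
AR% = (RR − 1)/RR × 100 = (2.60660 − 1)/2.60660 × 100 = 61.6358%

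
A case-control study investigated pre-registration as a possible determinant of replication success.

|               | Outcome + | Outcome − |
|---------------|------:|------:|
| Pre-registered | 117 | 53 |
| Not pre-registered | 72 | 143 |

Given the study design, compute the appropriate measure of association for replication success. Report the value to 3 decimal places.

Cells: a = 117, b = 53, c = 72, d = 143.
This is a case-control study: participants were sampled on outcome status, so risks in the source population cannot be estimated directly — relative risk is not valid here. The odds ratio is the appropriate measure.
OR = (a·d)/(b·c) = (117 × 143) / (53 × 72) = 16731 / 3816 = 4.38443

4.384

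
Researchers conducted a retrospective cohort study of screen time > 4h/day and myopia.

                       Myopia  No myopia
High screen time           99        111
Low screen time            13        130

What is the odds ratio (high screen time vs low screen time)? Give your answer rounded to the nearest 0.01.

Cells: a = 99, b = 111, c = 13, d = 130.
OR = (a·d)/(b·c) = (99 × 130) / (111 × 13) = 12870 / 1443 = 8.91892
The odds of myopia are about 8.92 times as high in the high screen time group.

8.92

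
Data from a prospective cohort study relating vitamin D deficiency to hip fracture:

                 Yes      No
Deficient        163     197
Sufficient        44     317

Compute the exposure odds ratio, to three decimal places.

Cells: a = 163, b = 197, c = 44, d = 317.
OR = (a·d)/(b·c) = (163 × 317) / (197 × 44) = 51671 / 8668 = 5.96112
The odds of hip fracture are about 5.96 times as high in the deficient group.

5.961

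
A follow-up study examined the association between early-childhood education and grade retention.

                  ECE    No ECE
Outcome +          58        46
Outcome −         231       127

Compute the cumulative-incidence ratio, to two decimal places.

0.75

Reading the table with exposure as columns: a = 58 (ECE, case), b = 231 (ECE, non-case), c = 46 (No ECE, case), d = 127.
Risk in exposed = 58/289 = 0.20069; risk in unexposed = 46/173 = 0.26590.
RR = 0.20069 / 0.26590 = 0.75478
The risk is 25% lower among the exposed than among the unexposed.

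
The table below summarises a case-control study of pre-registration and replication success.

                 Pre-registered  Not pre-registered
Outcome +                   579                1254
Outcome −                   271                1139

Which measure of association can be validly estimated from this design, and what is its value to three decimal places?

Reading the table with exposure as columns: a = 579 (Pre-registered, case), b = 271 (Pre-registered, non-case), c = 1254 (Not pre-registered, case), d = 1139.
This is a case-control study: participants were sampled on outcome status, so risks in the source population cannot be estimated directly — relative risk is not valid here. The odds ratio is the appropriate measure.
OR = (a·d)/(b·c) = (579 × 1139) / (271 × 1254) = 659481 / 339834 = 1.94060

1.941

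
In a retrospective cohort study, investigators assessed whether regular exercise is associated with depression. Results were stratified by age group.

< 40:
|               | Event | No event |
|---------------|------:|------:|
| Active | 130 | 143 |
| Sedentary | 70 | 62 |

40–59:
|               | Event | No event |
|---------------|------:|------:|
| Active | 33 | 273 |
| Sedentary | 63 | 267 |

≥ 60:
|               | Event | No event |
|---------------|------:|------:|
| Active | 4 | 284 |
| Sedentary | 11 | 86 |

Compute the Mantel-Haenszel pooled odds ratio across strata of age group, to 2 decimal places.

0.58

OR_MH = Σ(aᵢdᵢ/nᵢ) / Σ(bᵢcᵢ/nᵢ), where nᵢ is the stratum total.
Stratum 1 (< 40): n = 405; a·d/n = 130·62/405 = 19.9012; b·c/n = 143·70/405 = 24.7160
Stratum 2 (40–59): n = 636; a·d/n = 33·267/636 = 13.8538; b·c/n = 273·63/636 = 27.0425
Stratum 3 (≥ 60): n = 385; a·d/n = 4·86/385 = 0.8935; b·c/n = 284·11/385 = 8.1143
OR_MH = (19.9012 + 13.8538 + 0.8935) / (24.7160 + 27.0425 + 8.1143) = 34.6485 / 59.8728 = 0.57870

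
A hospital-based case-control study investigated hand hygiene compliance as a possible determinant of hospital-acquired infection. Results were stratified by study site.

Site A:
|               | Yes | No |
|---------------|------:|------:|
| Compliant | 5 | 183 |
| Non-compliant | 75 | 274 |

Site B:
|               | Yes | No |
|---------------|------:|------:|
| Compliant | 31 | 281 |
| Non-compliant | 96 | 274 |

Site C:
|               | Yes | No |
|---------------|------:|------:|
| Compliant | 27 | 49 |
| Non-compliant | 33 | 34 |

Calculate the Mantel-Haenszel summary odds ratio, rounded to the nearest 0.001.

OR_MH = Σ(aᵢdᵢ/nᵢ) / Σ(bᵢcᵢ/nᵢ), where nᵢ is the stratum total.
Stratum 1 (Site A): n = 537; a·d/n = 5·274/537 = 2.5512; b·c/n = 183·75/537 = 25.5587
Stratum 2 (Site B): n = 682; a·d/n = 31·274/682 = 12.4545; b·c/n = 281·96/682 = 39.5543
Stratum 3 (Site C): n = 143; a·d/n = 27·34/143 = 6.4196; b·c/n = 49·33/143 = 11.3077
OR_MH = (2.5512 + 12.4545 + 6.4196) / (25.5587 + 39.5543 + 11.3077) = 21.4253 / 76.4206 = 0.28036

0.280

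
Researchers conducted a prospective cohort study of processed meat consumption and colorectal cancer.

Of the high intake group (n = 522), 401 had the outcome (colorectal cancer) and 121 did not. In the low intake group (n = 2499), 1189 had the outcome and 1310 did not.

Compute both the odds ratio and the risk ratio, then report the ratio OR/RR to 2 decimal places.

2.26

From the description: a = 401, b = 121, c = 1189, d = 1310.
OR = (401·1310)/(121·1189) = 525310/143869 = 3.65131
Risk in exposed = 401/522 = 0.76820; risk in unexposed = 1189/2499 = 0.47579; RR = 1.61458
OR/RR = 3.65131 / 1.61458 = 2.26147
The outcome is not rare, so the OR lies further from 1 than the RR.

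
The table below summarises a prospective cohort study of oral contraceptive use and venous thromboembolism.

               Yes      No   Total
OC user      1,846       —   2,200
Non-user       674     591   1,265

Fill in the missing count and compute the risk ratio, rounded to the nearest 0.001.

1.575

The missing cell is in the exposed row: 2200 − 1846 = 354.
So a = 1846, b = 354, c = 674, d = 591.
RR = [a/(a+b)] / [c/(c+d)] = (1846/2200) / (674/1265) = 0.83909/0.53281 = 1.57485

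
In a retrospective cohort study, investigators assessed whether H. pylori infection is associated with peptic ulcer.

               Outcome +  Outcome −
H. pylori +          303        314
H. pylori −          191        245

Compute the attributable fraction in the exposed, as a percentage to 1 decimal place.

10.8

Cells: a = 303, b = 314, c = 191, d = 245.
Risk in exposed = 303/617 = 0.49109; risk in unexposed = 191/436 = 0.43807.
RR = 0.49109/0.43807 = 1.12101
AR% = (RR − 1)/RR × 100 = (1.12101 − 1)/1.12101 × 100 = 10.7950%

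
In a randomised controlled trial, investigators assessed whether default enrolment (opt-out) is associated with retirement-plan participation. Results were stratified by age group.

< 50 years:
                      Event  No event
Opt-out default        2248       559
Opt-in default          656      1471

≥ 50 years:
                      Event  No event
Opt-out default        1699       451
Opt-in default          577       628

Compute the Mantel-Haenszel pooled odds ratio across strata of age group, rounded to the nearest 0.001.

OR_MH = Σ(aᵢdᵢ/nᵢ) / Σ(bᵢcᵢ/nᵢ), where nᵢ is the stratum total.
Stratum 1 (< 50 years): n = 4934; a·d/n = 2248·1471/4934 = 670.2084; b·c/n = 559·656/4934 = 74.3218
Stratum 2 (≥ 50 years): n = 3355; a·d/n = 1699·628/3355 = 318.0244; b·c/n = 451·577/3355 = 77.5639
OR_MH = (670.2084 + 318.0244) / (74.3218 + 77.5639) = 988.2328 / 151.8858 = 6.50642

6.506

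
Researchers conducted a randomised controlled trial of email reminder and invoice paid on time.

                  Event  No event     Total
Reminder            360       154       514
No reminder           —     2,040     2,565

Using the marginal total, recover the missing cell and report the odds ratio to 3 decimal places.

The missing cell is in the unexposed row: 2565 − 2040 = 525.
So a = 360, b = 154, c = 525, d = 2040.
OR = (a·d)/(b·c) = (360 × 2040) / (154 × 525) = 734400 / 80850 = 9.08349

9.083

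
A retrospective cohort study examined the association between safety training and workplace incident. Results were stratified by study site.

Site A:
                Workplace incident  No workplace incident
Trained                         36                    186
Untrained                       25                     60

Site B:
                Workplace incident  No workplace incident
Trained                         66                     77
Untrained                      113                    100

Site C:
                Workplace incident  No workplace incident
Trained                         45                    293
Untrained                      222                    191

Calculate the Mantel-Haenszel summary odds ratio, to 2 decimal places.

0.29

OR_MH = Σ(aᵢdᵢ/nᵢ) / Σ(bᵢcᵢ/nᵢ), where nᵢ is the stratum total.
Stratum 1 (Site A): n = 307; a·d/n = 36·60/307 = 7.0358; b·c/n = 186·25/307 = 15.1466
Stratum 2 (Site B): n = 356; a·d/n = 66·100/356 = 18.5393; b·c/n = 77·113/356 = 24.4410
Stratum 3 (Site C): n = 751; a·d/n = 45·191/751 = 11.4447; b·c/n = 293·222/751 = 86.6125
OR_MH = (7.0358 + 18.5393 + 11.4447) / (15.1466 + 24.4410 + 86.6125) = 37.0199 / 126.2001 = 0.29334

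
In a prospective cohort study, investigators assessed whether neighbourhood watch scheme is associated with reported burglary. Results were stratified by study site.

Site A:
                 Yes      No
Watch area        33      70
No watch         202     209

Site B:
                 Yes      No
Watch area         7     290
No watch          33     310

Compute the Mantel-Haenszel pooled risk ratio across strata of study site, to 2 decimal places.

0.54

RR_MH = Σ(aᵢ·n₀ᵢ/nᵢ) / Σ(cᵢ·n₁ᵢ/nᵢ), with n₁ᵢ = aᵢ+bᵢ (exposed), n₀ᵢ = cᵢ+dᵢ (unexposed), nᵢ = n₁ᵢ+n₀ᵢ.
Stratum 1 (Site A): n₁ = 103, n₀ = 411, n = 514; a·n₀/n = 33·411/514 = 26.3872; c·n₁/n = 202·103/514 = 40.4786
Stratum 2 (Site B): n₁ = 297, n₀ = 343, n = 640; a·n₀/n = 7·343/640 = 3.7516; c·n₁/n = 33·297/640 = 15.3141
RR_MH = (26.3872 + 3.7516) / (40.4786 + 15.3141) = 30.1387 / 55.7927 = 0.54019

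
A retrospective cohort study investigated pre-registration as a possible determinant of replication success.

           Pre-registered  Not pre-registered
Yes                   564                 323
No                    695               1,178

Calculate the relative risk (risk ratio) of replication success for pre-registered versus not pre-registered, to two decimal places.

2.08

Reading the table with exposure as columns: a = 564 (Pre-registered, case), b = 695 (Pre-registered, non-case), c = 323 (Not pre-registered, case), d = 1178.
Risk in exposed = 564/1259 = 0.44797; risk in unexposed = 323/1501 = 0.21519.
RR = 0.44797 / 0.21519 = 2.08176
The risk among the exposed is 2.08 times that among the unexposed.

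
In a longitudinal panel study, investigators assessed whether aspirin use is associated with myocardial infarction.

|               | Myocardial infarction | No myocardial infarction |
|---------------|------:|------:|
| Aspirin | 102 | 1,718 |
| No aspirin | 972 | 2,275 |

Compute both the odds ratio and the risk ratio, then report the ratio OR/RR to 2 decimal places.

Cells: a = 102, b = 1718, c = 972, d = 2275.
OR = (102·2275)/(1718·972) = 232050/1669896 = 0.13896
Risk in exposed = 102/1820 = 0.05604; risk in unexposed = 972/3247 = 0.29935; RR = 0.18722
OR/RR = 0.13896 / 0.18722 = 0.74225
The outcome is not rare, so the OR lies further from 1 than the RR.

0.74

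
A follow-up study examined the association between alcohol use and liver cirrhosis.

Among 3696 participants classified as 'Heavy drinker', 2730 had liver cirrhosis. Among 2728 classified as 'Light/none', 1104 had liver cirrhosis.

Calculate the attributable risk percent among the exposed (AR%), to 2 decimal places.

From the description: a = 2730, b = 966, c = 1104, d = 1624.
Risk in exposed = 2730/3696 = 0.73864; risk in unexposed = 1104/2728 = 0.40469.
RR = 0.73864/0.40469 = 1.82518
AR% = (RR − 1)/RR × 100 = (1.82518 − 1)/1.82518 × 100 = 45.2109%

45.21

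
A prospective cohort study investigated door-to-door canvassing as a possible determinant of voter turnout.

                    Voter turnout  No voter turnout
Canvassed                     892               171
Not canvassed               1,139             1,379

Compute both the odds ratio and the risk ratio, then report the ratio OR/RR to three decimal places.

Cells: a = 892, b = 171, c = 1139, d = 1379.
OR = (892·1379)/(171·1139) = 1230068/194769 = 6.31552
Risk in exposed = 892/1063 = 0.83913; risk in unexposed = 1139/2518 = 0.45234; RR = 1.85508
OR/RR = 6.31552 / 1.85508 = 3.40444
The outcome is not rare, so the OR lies further from 1 than the RR.

3.404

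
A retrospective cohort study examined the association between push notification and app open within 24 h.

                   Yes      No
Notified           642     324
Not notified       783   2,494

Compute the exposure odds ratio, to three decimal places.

6.311

Cells: a = 642, b = 324, c = 783, d = 2494.
OR = (a·d)/(b·c) = (642 × 2494) / (324 × 783) = 1601148 / 253692 = 6.31139
The odds of app open within 24 h are about 6.31 times as high in the notified group.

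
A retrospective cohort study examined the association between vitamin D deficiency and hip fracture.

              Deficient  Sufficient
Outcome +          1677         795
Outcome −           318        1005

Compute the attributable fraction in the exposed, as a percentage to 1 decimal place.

Reading the table with exposure as columns: a = 1677 (Deficient, case), b = 318 (Deficient, non-case), c = 795 (Sufficient, case), d = 1005.
Risk in exposed = 1677/1995 = 0.84060; risk in unexposed = 795/1800 = 0.44167.
RR = 0.84060/0.44167 = 1.90325
AR% = (RR − 1)/RR × 100 = (1.90325 − 1)/1.90325 × 100 = 47.4583%

47.5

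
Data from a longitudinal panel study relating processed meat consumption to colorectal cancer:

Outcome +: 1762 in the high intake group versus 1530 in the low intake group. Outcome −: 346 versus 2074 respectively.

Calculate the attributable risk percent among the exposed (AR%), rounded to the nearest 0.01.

From the description: a = 1762, b = 346, c = 1530, d = 2074.
Risk in exposed = 1762/2108 = 0.83586; risk in unexposed = 1530/3604 = 0.42453.
RR = 0.83586/0.42453 = 1.96892
AR% = (RR − 1)/RR × 100 = (1.96892 − 1)/1.96892 × 100 = 49.2108%

49.21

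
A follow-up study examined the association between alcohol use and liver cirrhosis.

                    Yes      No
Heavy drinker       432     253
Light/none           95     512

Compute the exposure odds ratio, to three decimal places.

Cells: a = 432, b = 253, c = 95, d = 512.
OR = (a·d)/(b·c) = (432 × 512) / (253 × 95) = 221184 / 24035 = 9.20258
The odds of liver cirrhosis are about 9.20 times as high in the heavy drinker group.

9.203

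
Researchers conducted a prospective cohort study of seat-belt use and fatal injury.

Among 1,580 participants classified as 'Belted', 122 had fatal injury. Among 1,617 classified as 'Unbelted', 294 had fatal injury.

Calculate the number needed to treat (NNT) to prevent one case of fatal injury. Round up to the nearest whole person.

Risk in treated group = 122/1580 = 0.07722; risk in control = 294/1617 = 0.18182.
Absolute risk reduction = 0.18182 − 0.07722 = 0.10460
NNT = 1 / ARR = 1 / 0.10460 = 9.560 → round up → 10

10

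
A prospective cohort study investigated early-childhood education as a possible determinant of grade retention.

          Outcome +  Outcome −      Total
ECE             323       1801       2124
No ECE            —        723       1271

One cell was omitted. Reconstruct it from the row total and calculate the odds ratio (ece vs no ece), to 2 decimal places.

The missing cell is in the unexposed row: 1271 − 723 = 548.
So a = 323, b = 1801, c = 548, d = 723.
OR = (a·d)/(b·c) = (323 × 723) / (1801 × 548) = 233529 / 986948 = 0.23662

0.24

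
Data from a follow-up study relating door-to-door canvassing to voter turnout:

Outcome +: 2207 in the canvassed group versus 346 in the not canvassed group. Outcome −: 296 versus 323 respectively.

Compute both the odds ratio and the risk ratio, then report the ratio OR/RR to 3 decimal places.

From the description: a = 2207, b = 296, c = 346, d = 323.
OR = (2207·323)/(296·346) = 712861/102416 = 6.96045
Risk in exposed = 2207/2503 = 0.88174; risk in unexposed = 346/669 = 0.51719; RR = 1.70487
OR/RR = 6.96045 / 1.70487 = 4.08268
The outcome is not rare, so the OR lies further from 1 than the RR.

4.083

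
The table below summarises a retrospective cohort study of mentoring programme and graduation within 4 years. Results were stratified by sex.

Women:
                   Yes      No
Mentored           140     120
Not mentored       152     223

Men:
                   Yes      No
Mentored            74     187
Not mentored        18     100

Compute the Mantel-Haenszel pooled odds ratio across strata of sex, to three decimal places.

OR_MH = Σ(aᵢdᵢ/nᵢ) / Σ(bᵢcᵢ/nᵢ), where nᵢ is the stratum total.
Stratum 1 (Women): n = 635; a·d/n = 140·223/635 = 49.1654; b·c/n = 120·152/635 = 28.7244
Stratum 2 (Men): n = 379; a·d/n = 74·100/379 = 19.5251; b·c/n = 187·18/379 = 8.8813
OR_MH = (49.1654 + 19.5251) / (28.7244 + 8.8813) = 68.6904 / 37.6057 = 1.82660

1.827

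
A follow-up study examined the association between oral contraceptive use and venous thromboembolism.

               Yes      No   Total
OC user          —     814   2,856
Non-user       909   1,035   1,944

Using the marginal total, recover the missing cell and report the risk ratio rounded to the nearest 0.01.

1.53

The missing cell is in the exposed row: 2856 − 814 = 2042.
So a = 2042, b = 814, c = 909, d = 1035.
RR = [a/(a+b)] / [c/(c+d)] = (2042/2856) / (909/1944) = 0.71499/0.46759 = 1.52908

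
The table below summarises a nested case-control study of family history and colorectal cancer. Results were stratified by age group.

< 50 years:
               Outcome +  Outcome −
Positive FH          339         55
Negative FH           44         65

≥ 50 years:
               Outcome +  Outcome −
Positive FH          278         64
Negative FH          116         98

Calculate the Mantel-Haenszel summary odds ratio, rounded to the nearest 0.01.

OR_MH = Σ(aᵢdᵢ/nᵢ) / Σ(bᵢcᵢ/nᵢ), where nᵢ is the stratum total.
Stratum 1 (< 50 years): n = 503; a·d/n = 339·65/503 = 43.8072; b·c/n = 55·44/503 = 4.8111
Stratum 2 (≥ 50 years): n = 556; a·d/n = 278·98/556 = 49.0000; b·c/n = 64·116/556 = 13.3525
OR_MH = (43.8072 + 49.0000) / (4.8111 + 13.3525) = 92.8072 / 18.1637 = 5.10950

5.11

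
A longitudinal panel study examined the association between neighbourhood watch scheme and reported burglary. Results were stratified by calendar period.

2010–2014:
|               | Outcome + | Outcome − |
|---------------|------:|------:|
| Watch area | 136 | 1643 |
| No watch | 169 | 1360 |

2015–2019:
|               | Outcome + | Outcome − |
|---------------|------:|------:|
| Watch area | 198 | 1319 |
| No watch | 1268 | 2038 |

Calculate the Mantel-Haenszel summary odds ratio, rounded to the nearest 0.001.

0.324

OR_MH = Σ(aᵢdᵢ/nᵢ) / Σ(bᵢcᵢ/nᵢ), where nᵢ is the stratum total.
Stratum 1 (2010–2014): n = 3308; a·d/n = 136·1360/3308 = 55.9129; b·c/n = 1643·169/3308 = 83.9380
Stratum 2 (2015–2019): n = 4823; a·d/n = 198·2038/4823 = 83.6666; b·c/n = 1319·1268/4823 = 346.7742
OR_MH = (55.9129 + 83.6666) / (83.9380 + 346.7742) = 139.5795 / 430.7122 = 0.32407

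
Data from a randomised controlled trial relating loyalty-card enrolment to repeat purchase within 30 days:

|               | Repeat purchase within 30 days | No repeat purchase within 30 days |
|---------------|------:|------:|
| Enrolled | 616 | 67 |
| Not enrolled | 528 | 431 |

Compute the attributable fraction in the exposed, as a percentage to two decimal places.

38.95

Cells: a = 616, b = 67, c = 528, d = 431.
Risk in exposed = 616/683 = 0.90190; risk in unexposed = 528/959 = 0.55057.
RR = 0.90190/0.55057 = 1.63812
AR% = (RR − 1)/RR × 100 = (1.63812 − 1)/1.63812 × 100 = 38.9543%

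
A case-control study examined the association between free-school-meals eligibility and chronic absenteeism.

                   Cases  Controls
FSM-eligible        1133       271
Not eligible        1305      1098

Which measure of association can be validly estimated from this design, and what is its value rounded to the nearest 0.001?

Cells: a = 1133, b = 271, c = 1305, d = 1098.
This is a case-control study: participants were sampled on outcome status, so risks in the source population cannot be estimated directly — relative risk is not valid here. The odds ratio is the appropriate measure.
OR = (a·d)/(b·c) = (1133 × 1098) / (271 × 1305) = 1244034 / 353655 = 3.51765

3.518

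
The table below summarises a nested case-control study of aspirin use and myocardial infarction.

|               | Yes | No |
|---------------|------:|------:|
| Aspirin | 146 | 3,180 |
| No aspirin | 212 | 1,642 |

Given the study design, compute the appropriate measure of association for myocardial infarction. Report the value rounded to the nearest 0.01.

Cells: a = 146, b = 3180, c = 212, d = 1642.
This is a nested case-control study: participants were sampled on outcome status, so risks in the source population cannot be estimated directly — relative risk is not valid here. The odds ratio is the appropriate measure.
OR = (a·d)/(b·c) = (146 × 1642) / (3180 × 212) = 239732 / 674160 = 0.35560

0.36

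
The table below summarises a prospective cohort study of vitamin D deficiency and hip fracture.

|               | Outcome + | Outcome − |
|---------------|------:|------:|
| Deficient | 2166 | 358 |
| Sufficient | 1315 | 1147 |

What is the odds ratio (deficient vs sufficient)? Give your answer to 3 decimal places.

5.277

Cells: a = 2166, b = 358, c = 1315, d = 1147.
OR = (a·d)/(b·c) = (2166 × 1147) / (358 × 1315) = 2484402 / 470770 = 5.27732
The odds of hip fracture are about 5.28 times as high in the deficient group.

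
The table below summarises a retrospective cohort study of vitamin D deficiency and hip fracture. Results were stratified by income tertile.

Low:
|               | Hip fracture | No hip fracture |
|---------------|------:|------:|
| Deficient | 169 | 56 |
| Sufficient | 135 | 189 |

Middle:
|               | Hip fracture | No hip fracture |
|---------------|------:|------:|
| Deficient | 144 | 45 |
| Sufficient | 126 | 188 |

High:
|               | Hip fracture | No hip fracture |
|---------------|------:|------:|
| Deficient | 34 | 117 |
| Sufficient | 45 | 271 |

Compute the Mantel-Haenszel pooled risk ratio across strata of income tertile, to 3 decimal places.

1.814

RR_MH = Σ(aᵢ·n₀ᵢ/nᵢ) / Σ(cᵢ·n₁ᵢ/nᵢ), with n₁ᵢ = aᵢ+bᵢ (exposed), n₀ᵢ = cᵢ+dᵢ (unexposed), nᵢ = n₁ᵢ+n₀ᵢ.
Stratum 1 (Low): n₁ = 225, n₀ = 324, n = 549; a·n₀/n = 169·324/549 = 99.7377; c·n₁/n = 135·225/549 = 55.3279
Stratum 2 (Middle): n₁ = 189, n₀ = 314, n = 503; a·n₀/n = 144·314/503 = 89.8926; c·n₁/n = 126·189/503 = 47.3439
Stratum 3 (High): n₁ = 151, n₀ = 316, n = 467; a·n₀/n = 34·316/467 = 23.0064; c·n₁/n = 45·151/467 = 14.5503
RR_MH = (99.7377 + 89.8926 + 23.0064) / (55.3279 + 47.3439 + 14.5503) = 212.6368 / 117.2221 = 1.81396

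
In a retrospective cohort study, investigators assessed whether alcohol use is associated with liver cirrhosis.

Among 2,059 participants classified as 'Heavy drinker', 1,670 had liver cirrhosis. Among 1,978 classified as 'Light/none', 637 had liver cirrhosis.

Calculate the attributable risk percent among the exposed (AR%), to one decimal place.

60.3

From the description: a = 1670, b = 389, c = 637, d = 1341.
Risk in exposed = 1670/2059 = 0.81107; risk in unexposed = 637/1978 = 0.32204.
RR = 0.81107/0.32204 = 2.51853
AR% = (RR − 1)/RR × 100 = (2.51853 − 1)/2.51853 × 100 = 60.2943%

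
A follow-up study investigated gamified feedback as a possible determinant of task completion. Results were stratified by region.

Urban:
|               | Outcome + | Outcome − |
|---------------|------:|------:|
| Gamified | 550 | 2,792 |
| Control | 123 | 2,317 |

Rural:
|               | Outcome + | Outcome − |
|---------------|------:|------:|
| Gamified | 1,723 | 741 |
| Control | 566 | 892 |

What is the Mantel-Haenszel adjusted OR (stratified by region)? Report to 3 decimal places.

OR_MH = Σ(aᵢdᵢ/nᵢ) / Σ(bᵢcᵢ/nᵢ), where nᵢ is the stratum total.
Stratum 1 (Urban): n = 5782; a·d/n = 550·2317/5782 = 220.3995; b·c/n = 2792·123/5782 = 59.3940
Stratum 2 (Rural): n = 3922; a·d/n = 1723·892/3922 = 391.8705; b·c/n = 741·566/3922 = 106.9368
OR_MH = (220.3995 + 391.8705) / (59.3940 + 106.9368) = 612.2700 / 166.3307 = 3.68104

3.681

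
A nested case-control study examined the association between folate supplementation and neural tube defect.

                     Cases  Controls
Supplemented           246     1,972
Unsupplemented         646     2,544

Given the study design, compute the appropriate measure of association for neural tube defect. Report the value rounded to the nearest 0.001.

0.491

Cells: a = 246, b = 1972, c = 646, d = 2544.
This is a nested case-control study: participants were sampled on outcome status, so risks in the source population cannot be estimated directly — relative risk is not valid here. The odds ratio is the appropriate measure.
OR = (a·d)/(b·c) = (246 × 2544) / (1972 × 646) = 625824 / 1273912 = 0.49126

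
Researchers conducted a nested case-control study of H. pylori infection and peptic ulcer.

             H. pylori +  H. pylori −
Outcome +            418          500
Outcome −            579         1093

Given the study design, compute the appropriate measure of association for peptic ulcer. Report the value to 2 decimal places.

1.58

Reading the table with exposure as columns: a = 418 (H. pylori +, case), b = 579 (H. pylori +, non-case), c = 500 (H. pylori −, case), d = 1093.
This is a nested case-control study: participants were sampled on outcome status, so risks in the source population cannot be estimated directly — relative risk is not valid here. The odds ratio is the appropriate measure.
OR = (a·d)/(b·c) = (418 × 1093) / (579 × 500) = 456874 / 289500 = 1.57815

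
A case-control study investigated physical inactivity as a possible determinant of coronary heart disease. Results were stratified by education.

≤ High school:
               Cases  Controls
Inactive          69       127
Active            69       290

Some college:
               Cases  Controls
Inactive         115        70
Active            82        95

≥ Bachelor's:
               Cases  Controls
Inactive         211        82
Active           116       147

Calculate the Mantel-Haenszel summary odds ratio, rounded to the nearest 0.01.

OR_MH = Σ(aᵢdᵢ/nᵢ) / Σ(bᵢcᵢ/nᵢ), where nᵢ is the stratum total.
Stratum 1 (≤ High school): n = 555; a·d/n = 69·290/555 = 36.0541; b·c/n = 127·69/555 = 15.7892
Stratum 2 (Some college): n = 362; a·d/n = 115·95/362 = 30.1796; b·c/n = 70·82/362 = 15.8564
Stratum 3 (≥ Bachelor's): n = 556; a·d/n = 211·147/556 = 55.7860; b·c/n = 82·116/556 = 17.1079
OR_MH = (36.0541 + 30.1796 + 55.7860) / (15.7892 + 15.8564 + 17.1079) = 122.0196 / 48.7535 = 2.50279

2.50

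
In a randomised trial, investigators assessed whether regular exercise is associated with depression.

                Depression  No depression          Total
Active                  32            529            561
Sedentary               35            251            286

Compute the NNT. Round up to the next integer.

16

Risk in treated group = 32/561 = 0.05704; risk in control = 35/286 = 0.12238.
Absolute risk reduction = 0.12238 − 0.05704 = 0.06534
NNT = 1 / ARR = 1 / 0.06534 = 15.305 → round up → 16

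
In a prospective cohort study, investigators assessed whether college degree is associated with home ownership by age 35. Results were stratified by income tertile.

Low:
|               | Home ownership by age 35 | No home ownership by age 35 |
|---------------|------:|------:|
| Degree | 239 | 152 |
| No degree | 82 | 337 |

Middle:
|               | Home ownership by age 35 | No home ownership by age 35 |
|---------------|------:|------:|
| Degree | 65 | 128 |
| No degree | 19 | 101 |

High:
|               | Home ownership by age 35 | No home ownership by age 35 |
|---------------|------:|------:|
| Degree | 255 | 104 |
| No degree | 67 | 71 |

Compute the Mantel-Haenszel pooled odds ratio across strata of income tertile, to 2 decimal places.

OR_MH = Σ(aᵢdᵢ/nᵢ) / Σ(bᵢcᵢ/nᵢ), where nᵢ is the stratum total.
Stratum 1 (Low): n = 810; a·d/n = 239·337/810 = 99.4358; b·c/n = 152·82/810 = 15.3877
Stratum 2 (Middle): n = 313; a·d/n = 65·101/313 = 20.9744; b·c/n = 128·19/313 = 7.7700
Stratum 3 (High): n = 497; a·d/n = 255·71/497 = 36.4286; b·c/n = 104·67/497 = 14.0201
OR_MH = (99.4358 + 20.9744 + 36.4286) / (15.3877 + 7.7700 + 14.0201) = 156.8388 / 37.1777 = 4.21862

4.22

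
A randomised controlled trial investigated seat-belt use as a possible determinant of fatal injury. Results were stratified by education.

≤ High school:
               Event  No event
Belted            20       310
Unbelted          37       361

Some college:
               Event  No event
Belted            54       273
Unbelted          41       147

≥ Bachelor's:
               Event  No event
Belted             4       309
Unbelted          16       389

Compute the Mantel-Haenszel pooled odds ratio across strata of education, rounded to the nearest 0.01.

OR_MH = Σ(aᵢdᵢ/nᵢ) / Σ(bᵢcᵢ/nᵢ), where nᵢ is the stratum total.
Stratum 1 (≤ High school): n = 728; a·d/n = 20·361/728 = 9.9176; b·c/n = 310·37/728 = 15.7555
Stratum 2 (Some college): n = 515; a·d/n = 54·147/515 = 15.4136; b·c/n = 273·41/515 = 21.7340
Stratum 3 (≥ Bachelor's): n = 718; a·d/n = 4·389/718 = 2.1671; b·c/n = 309·16/718 = 6.8858
OR_MH = (9.9176 + 15.4136 + 2.1671) / (15.7555 + 21.7340 + 6.8858) = 27.4983 / 44.3753 = 0.61968

0.62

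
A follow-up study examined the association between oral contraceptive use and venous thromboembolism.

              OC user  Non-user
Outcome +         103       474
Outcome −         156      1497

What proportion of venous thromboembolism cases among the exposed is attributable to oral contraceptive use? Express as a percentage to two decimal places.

39.53

Reading the table with exposure as columns: a = 103 (OC user, case), b = 156 (OC user, non-case), c = 474 (Non-user, case), d = 1497.
Risk in exposed = 103/259 = 0.39768; risk in unexposed = 474/1971 = 0.24049.
RR = 0.39768/0.24049 = 1.65366
AR% = (RR − 1)/RR × 100 = (1.65366 − 1)/1.65366 × 100 = 39.5280%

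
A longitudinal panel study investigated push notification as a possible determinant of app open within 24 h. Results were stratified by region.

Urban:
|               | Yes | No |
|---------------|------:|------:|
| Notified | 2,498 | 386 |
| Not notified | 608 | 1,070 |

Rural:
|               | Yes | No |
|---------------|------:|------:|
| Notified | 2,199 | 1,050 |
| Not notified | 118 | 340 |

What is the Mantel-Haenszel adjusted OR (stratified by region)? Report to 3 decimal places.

9.280

OR_MH = Σ(aᵢdᵢ/nᵢ) / Σ(bᵢcᵢ/nᵢ), where nᵢ is the stratum total.
Stratum 1 (Urban): n = 4562; a·d/n = 2498·1070/4562 = 585.8965; b·c/n = 386·608/4562 = 51.4441
Stratum 2 (Rural): n = 3707; a·d/n = 2199·340/3707 = 201.6887; b·c/n = 1050·118/3707 = 33.4233
OR_MH = (585.8965 + 201.6887) / (51.4441 + 33.4233) = 787.5852 / 84.8674 = 9.28019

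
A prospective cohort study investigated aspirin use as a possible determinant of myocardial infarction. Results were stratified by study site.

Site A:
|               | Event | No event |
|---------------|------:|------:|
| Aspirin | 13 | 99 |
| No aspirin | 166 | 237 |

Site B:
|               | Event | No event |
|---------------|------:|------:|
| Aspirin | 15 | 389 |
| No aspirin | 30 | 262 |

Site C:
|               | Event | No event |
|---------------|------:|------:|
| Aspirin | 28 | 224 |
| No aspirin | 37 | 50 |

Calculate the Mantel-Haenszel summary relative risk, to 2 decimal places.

RR_MH = Σ(aᵢ·n₀ᵢ/nᵢ) / Σ(cᵢ·n₁ᵢ/nᵢ), with n₁ᵢ = aᵢ+bᵢ (exposed), n₀ᵢ = cᵢ+dᵢ (unexposed), nᵢ = n₁ᵢ+n₀ᵢ.
Stratum 1 (Site A): n₁ = 112, n₀ = 403, n = 515; a·n₀/n = 13·403/515 = 10.1728; c·n₁/n = 166·112/515 = 36.1010
Stratum 2 (Site B): n₁ = 404, n₀ = 292, n = 696; a·n₀/n = 15·292/696 = 6.2931; c·n₁/n = 30·404/696 = 17.4138
Stratum 3 (Site C): n₁ = 252, n₀ = 87, n = 339; a·n₀/n = 28·87/339 = 7.1858; c·n₁/n = 37·252/339 = 27.5044
RR_MH = (10.1728 + 6.2931 + 7.1858) / (36.1010 + 17.4138 + 27.5044) = 23.6518 / 81.0192 = 0.29193

0.29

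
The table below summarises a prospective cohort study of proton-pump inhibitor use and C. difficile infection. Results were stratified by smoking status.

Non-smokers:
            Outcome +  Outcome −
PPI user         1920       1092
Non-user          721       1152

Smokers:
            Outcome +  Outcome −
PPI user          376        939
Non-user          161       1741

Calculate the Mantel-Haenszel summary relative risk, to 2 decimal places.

1.88

RR_MH = Σ(aᵢ·n₀ᵢ/nᵢ) / Σ(cᵢ·n₁ᵢ/nᵢ), with n₁ᵢ = aᵢ+bᵢ (exposed), n₀ᵢ = cᵢ+dᵢ (unexposed), nᵢ = n₁ᵢ+n₀ᵢ.
Stratum 1 (Non-smokers): n₁ = 3012, n₀ = 1873, n = 4885; a·n₀/n = 1920·1873/4885 = 736.1638; c·n₁/n = 721·3012/4885 = 444.5552
Stratum 2 (Smokers): n₁ = 1315, n₀ = 1902, n = 3217; a·n₀/n = 376·1902/3217 = 222.3040; c·n₁/n = 161·1315/3217 = 65.8113
RR_MH = (736.1638 + 222.3040) / (444.5552 + 65.8113) = 958.4678 / 510.3665 = 1.87800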